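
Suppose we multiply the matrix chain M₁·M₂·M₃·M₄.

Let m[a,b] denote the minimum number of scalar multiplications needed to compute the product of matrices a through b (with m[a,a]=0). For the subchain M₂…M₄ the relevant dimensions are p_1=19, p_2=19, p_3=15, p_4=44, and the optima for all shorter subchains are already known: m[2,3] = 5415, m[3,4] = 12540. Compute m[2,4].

17955

m[2,4] = min over k∈[2,3] of m[2,k]+m[k+1,4]+p_{1}·p_k·p_{4}.
k=2: 0 + 12540 + 19·19·44 = 28424; k=3: 5415 + 0 + 19·15·44 = 17955.
Minimum: 17955 at k=3.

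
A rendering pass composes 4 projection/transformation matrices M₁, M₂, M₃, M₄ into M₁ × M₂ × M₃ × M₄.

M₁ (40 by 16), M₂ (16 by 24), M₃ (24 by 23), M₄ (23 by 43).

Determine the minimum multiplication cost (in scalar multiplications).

52176

Adjacent pairs: M₁M₂ = 40·16·24 = 15360; M₂M₃ = 16·24·23 = 8832; M₃M₄ = 24·23·43 = 23736.
Length 3: M₁..M₃: k=1: 0+8832+40·16·23=23552; k=2: 15360+0+40·24·23=37440 → min 23552 | M₂..M₄: k=2: 0+23736+16·24·43=40248; k=3: 8832+0+16·23·43=24656 → min 24656.
Length 4: M₁..M₄: k=1: 0+24656+40·16·43=52176; k=2: 15360+23736+40·24·43=80376; k=3: 23552+0+40·23·43=63112 → min 52176.
Optimal order: (M₁ × ((M₂ × M₃) × M₄)) with cost 52176.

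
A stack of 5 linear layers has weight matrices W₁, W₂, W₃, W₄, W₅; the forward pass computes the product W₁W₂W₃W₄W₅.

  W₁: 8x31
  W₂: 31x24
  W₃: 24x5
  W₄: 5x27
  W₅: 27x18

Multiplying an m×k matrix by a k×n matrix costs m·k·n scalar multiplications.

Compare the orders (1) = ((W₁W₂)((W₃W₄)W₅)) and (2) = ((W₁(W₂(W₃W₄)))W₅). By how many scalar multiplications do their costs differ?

Order (1) = ((W₁W₂)((W₃W₄)W₅)): (W₁W₂): 8×31 by 31×24 → 8×24, cost 8·31·24 = 5952; (W₃W₄): 24×5 by 5×27 → 24×27, cost 24·5·27 = 3240; ((W₃W₄)W₅): 24×27 by 27×18 → 24×18, cost 24·27·18 = 11664; cumulative 14904; ((W₁W₂)((W₃W₄)W₅)): 8×24 by 24×18 → 8×18, cost 8·24·18 = 3456; cumulative 24312. Total 24312.
Order (2) = ((W₁(W₂(W₃W₄)))W₅): (W₃W₄): 24×5 by 5×27 → 24×27, cost 24·5·27 = 3240; (W₂(W₃W₄)): 31×24 by 24×27 → 31×27, cost 31·24·27 = 20088; cumulative 23328; (W₁(W₂(W₃W₄))): 8×31 by 31×27 → 8×27, cost 8·31·27 = 6696; cumulative 30024; ((W₁(W₂(W₃W₄)))W₅): 8×27 by 27×18 → 8×18, cost 8·27·18 = 3888; cumulative 33912. Total 33912.
Difference: |24312 − 33912| = 9600.

9600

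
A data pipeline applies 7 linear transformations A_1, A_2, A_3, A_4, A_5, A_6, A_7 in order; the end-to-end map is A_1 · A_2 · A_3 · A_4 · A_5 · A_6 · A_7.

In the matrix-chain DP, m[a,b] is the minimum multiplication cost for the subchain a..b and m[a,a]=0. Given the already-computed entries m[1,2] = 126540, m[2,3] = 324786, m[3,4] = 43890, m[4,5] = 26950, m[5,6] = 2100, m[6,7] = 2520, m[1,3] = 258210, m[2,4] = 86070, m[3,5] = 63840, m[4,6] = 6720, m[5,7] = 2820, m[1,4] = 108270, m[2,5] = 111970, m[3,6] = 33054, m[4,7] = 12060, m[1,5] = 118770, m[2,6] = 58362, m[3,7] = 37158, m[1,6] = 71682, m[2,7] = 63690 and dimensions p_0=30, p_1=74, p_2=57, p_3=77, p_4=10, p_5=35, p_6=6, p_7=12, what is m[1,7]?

m[1,7] = min over k∈[1,6] of m[1,k]+m[k+1,7]+p_{0}·p_k·p_{7}.
k=1: 0 + 63690 + 30·74·12 = 90330; k=2: 126540 + 37158 + 30·57·12 = 184218; k=3: 258210 + 12060 + 30·77·12 = 297990; k=4: 108270 + 2820 + 30·10·12 = 114690; k=5: 118770 + 2520 + 30·35·12 = 133890; k=6: 71682 + 0 + 30·6·12 = 73842.
Minimum: 73842 at k=6.

73842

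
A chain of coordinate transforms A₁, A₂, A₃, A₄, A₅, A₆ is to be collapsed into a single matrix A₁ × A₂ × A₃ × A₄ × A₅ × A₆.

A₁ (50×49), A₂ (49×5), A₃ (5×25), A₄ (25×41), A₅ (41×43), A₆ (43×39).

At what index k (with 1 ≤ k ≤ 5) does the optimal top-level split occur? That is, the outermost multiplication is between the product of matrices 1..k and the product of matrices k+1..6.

2

Adjacent pairs: A₁A₂ = 50·49·5 = 12250; A₂A₃ = 49·5·25 = 6125; A₃A₄ = 5·25·41 = 5125; A₄A₅ = 25·41·43 = 44075; A₅A₆ = 41·43·39 = 68757.
Length 3: A₁..A₃: k=1: 0+6125+50·49·25=67375; k=2: 12250+0+50·5·25=18500 → min 18500 | A₂..A₄: k=2: 0+5125+49·5·41=15170; k=3: 6125+0+49·25·41=56350 → min 15170 | A₃..A₅: k=3: 0+44075+5·25·43=49450; k=4: 5125+0+5·41·43=13940 → min 13940 | A₄..A₆: k=4: 0+68757+25·41·39=108732; k=5: 44075+0+25·43·39=86000 → min 86000.
Length 4: A₁..A₄: k=1: 0+15170+50·49·41=115620; k=2: 12250+5125+50·5·41=27625; k=3: 18500+0+50·25·41=69750 → min 27625 | A₂..A₅: k=2: 0+13940+49·5·43=24475; k=3: 6125+44075+49·25·43=102875; k=4: 15170+0+49·41·43=101557 → min 24475 | A₃..A₆: k=3: 0+86000+5·25·39=90875; k=4: 5125+68757+5·41·39=81877; k=5: 13940+0+5·43·39=22325 → min 22325.
Length 5: A₁..A₅: k=1: 0+24475+50·49·43=129825; k=2: 12250+13940+50·5·43=36940; k=3: 18500+44075+50·25·43=116325; k=4: 27625+0+50·41·43=115775 → min 36940 | A₂..A₆: k=2: 0+22325+49·5·39=31880; k=3: 6125+86000+49·25·39=139900; k=4: 15170+68757+49·41·39=162278; k=5: 24475+0+49·43·39=106648 → min 31880.
Top-level splits: k=1: (A₁..A₁)·(A₂..A₆) → 0+31880+50·49·39 = 127430; k=2: (A₁..A₂)·(A₃..A₆) → 12250+22325+50·5·39 = 44325; k=3: (A₁..A₃)·(A₄..A₆) → 18500+86000+50·25·39 = 153250; k=4: (A₁..A₄)·(A₅..A₆) → 27625+68757+50·41·39 = 176332; k=5: (A₁..A₅)·(A₆..A₆) → 36940+0+50·43·39 = 120790.
Best split is after A₂, i.e. k = 2.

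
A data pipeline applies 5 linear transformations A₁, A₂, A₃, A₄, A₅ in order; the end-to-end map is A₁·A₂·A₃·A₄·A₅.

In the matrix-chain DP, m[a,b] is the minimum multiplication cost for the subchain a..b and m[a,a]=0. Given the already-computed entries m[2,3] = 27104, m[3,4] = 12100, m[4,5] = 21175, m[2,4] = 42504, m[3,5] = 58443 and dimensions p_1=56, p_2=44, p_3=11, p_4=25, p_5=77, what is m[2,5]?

m[2,5] = min over k∈[2,4] of m[2,k]+m[k+1,5]+p_{1}·p_k·p_{5}.
k=2: 0 + 58443 + 56·44·77 = 248171; k=3: 27104 + 21175 + 56·11·77 = 95711; k=4: 42504 + 0 + 56·25·77 = 150304.
Minimum: 95711 at k=3.

95711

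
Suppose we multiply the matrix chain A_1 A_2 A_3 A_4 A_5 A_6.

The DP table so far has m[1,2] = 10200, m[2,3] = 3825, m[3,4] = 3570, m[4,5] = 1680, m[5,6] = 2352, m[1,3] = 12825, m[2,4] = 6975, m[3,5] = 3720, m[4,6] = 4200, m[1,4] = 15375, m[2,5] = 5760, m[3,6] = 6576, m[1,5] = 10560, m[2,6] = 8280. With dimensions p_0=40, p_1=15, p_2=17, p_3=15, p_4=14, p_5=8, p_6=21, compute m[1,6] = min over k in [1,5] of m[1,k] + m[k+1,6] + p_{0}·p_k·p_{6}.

17280

m[1,6] = min over k∈[1,5] of m[1,k]+m[k+1,6]+p_{0}·p_k·p_{6}.
k=1: 0 + 8280 + 40·15·21 = 20880; k=2: 10200 + 6576 + 40·17·21 = 31056; k=3: 12825 + 4200 + 40·15·21 = 29625; k=4: 15375 + 2352 + 40·14·21 = 29487; k=5: 10560 + 0 + 40·8·21 = 17280.
Minimum: 17280 at k=5.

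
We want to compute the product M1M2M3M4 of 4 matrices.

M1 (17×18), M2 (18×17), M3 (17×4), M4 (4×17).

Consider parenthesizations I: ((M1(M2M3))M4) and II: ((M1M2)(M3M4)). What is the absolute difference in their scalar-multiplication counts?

7667

Order I = ((M1(M2M3))M4): (M2M3): 18×17 by 17×4 → 18×4, cost 18·17·4 = 1224; (M1(M2M3)): 17×18 by 18×4 → 17×4, cost 17·18·4 = 1224; cumulative 2448; ((M1(M2M3))M4): 17×4 by 4×17 → 17×17, cost 17·4·17 = 1156; cumulative 3604. Total 3604.
Order II = ((M1M2)(M3M4)): (M1M2): 17×18 by 18×17 → 17×17, cost 17·18·17 = 5202; (M3M4): 17×4 by 4×17 → 17×17, cost 17·4·17 = 1156; ((M1M2)(M3M4)): 17×17 by 17×17 → 17×17, cost 17·17·17 = 4913; cumulative 11271. Total 11271.
Difference: |3604 − 11271| = 7667.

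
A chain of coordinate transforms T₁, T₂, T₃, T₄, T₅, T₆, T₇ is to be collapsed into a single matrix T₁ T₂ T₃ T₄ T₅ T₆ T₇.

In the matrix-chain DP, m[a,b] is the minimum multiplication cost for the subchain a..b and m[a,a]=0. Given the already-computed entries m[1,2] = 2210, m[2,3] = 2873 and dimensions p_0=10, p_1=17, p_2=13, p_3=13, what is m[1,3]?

3900

m[1,3] = min over k∈[1,2] of m[1,k]+m[k+1,3]+p_{0}·p_k·p_{3}.
k=1: 0 + 2873 + 10·17·13 = 5083; k=2: 2210 + 0 + 10·13·13 = 3900.
Minimum: 3900 at k=2.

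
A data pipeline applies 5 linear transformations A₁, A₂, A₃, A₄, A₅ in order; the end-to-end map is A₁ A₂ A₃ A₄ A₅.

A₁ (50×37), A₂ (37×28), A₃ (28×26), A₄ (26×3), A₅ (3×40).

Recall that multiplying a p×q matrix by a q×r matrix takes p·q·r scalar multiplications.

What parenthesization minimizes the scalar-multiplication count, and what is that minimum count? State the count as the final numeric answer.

16842

Adjacent pairs: A₁A₂ = 50·37·28 = 51800; A₂A₃ = 37·28·26 = 26936; A₃A₄ = 28·26·3 = 2184; A₄A₅ = 26·3·40 = 3120.
Length 3: A₁..A₃: k=1: 0+26936+50·37·26=75036; k=2: 51800+0+50·28·26=88200 → min 75036 | A₂..A₄: k=2: 0+2184+37·28·3=5292; k=3: 26936+0+37·26·3=29822 → min 5292 | A₃..A₅: k=3: 0+3120+28·26·40=32240; k=4: 2184+0+28·3·40=5544 → min 5544.
Length 4: A₁..A₄: k=1: 0+5292+50·37·3=10842; k=2: 51800+2184+50·28·3=58184; k=3: 75036+0+50·26·3=78936 → min 10842 | A₂..A₅: k=2: 0+5544+37·28·40=46984; k=3: 26936+3120+37·26·40=68536; k=4: 5292+0+37·3·40=9732 → min 9732.
Length 5: A₁..A₅: k=1: 0+9732+50·37·40=83732; k=2: 51800+5544+50·28·40=113344; k=3: 75036+3120+50·26·40=130156; k=4: 10842+0+50·3·40=16842 → min 16842.
Optimal parenthesization: ((A₁ (A₂ (A₃ A₄))) A₅) with cost 16842.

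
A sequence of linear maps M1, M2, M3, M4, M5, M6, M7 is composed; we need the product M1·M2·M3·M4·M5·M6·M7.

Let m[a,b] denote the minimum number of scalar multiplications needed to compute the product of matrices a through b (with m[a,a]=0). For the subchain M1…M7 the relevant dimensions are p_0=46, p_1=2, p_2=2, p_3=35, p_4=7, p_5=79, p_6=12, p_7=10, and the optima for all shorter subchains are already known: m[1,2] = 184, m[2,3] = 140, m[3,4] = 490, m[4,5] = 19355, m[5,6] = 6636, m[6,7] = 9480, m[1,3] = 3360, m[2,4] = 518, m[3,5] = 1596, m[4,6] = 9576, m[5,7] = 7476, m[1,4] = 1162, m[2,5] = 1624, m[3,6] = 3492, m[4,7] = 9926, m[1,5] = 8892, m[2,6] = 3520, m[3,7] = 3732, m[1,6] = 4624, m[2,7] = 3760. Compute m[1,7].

4680

m[1,7] = min over k∈[1,6] of m[1,k]+m[k+1,7]+p_{0}·p_k·p_{7}.
k=1: 0 + 3760 + 46·2·10 = 4680; k=2: 184 + 3732 + 46·2·10 = 4836; k=3: 3360 + 9926 + 46·35·10 = 29386; k=4: 1162 + 7476 + 46·7·10 = 11858; k=5: 8892 + 9480 + 46·79·10 = 54712; k=6: 4624 + 0 + 46·12·10 = 10144.
Minimum: 4680 at k=1.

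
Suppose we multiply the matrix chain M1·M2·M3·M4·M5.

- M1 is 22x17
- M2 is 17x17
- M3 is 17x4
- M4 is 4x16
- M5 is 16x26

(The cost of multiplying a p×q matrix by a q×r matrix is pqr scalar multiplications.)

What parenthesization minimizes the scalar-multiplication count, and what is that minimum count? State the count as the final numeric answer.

Adjacent pairs: M1M2 = 22·17·17 = 6358; M2M3 = 17·17·4 = 1156; M3M4 = 17·4·16 = 1088; M4M5 = 4·16·26 = 1664.
Length 3: M1..M3: k=1: 0+1156+22·17·4=2652; k=2: 6358+0+22·17·4=7854 → min 2652 | M2..M4: k=2: 0+1088+17·17·16=5712; k=3: 1156+0+17·4·16=2244 → min 2244 | M3..M5: k=3: 0+1664+17·4·26=3432; k=4: 1088+0+17·16·26=8160 → min 3432.
Length 4: M1..M4: k=1: 0+2244+22·17·16=8228; k=2: 6358+1088+22·17·16=13430; k=3: 2652+0+22·4·16=4060 → min 4060 | M2..M5: k=2: 0+3432+17·17·26=10946; k=3: 1156+1664+17·4·26=4588; k=4: 2244+0+17·16·26=9316 → min 4588.
Length 5: M1..M5: k=1: 0+4588+22·17·26=14312; k=2: 6358+3432+22·17·26=19514; k=3: 2652+1664+22·4·26=6604; k=4: 4060+0+22·16·26=13212 → min 6604.
Optimal parenthesization: ((M1·(M2·M3))·(M4·M5)) with cost 6604.

6604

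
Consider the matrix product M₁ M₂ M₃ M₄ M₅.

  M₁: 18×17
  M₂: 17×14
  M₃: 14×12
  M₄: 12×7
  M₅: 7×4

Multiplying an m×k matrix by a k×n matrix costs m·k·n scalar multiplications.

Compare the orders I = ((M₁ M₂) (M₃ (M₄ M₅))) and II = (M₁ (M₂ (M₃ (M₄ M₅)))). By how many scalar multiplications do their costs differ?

3116

Order I = ((M₁ M₂) (M₃ (M₄ M₅))): (M₁ M₂): 18×17 by 17×14 → 18×14, cost 18·17·14 = 4284; (M₄ M₅): 12×7 by 7×4 → 12×4, cost 12·7·4 = 336; (M₃ (M₄ M₅)): 14×12 by 12×4 → 14×4, cost 14·12·4 = 672; cumulative 1008; ((M₁ M₂) (M₃ (M₄ M₅))): 18×14 by 14×4 → 18×4, cost 18·14·4 = 1008; cumulative 6300. Total 6300.
Order II = (M₁ (M₂ (M₃ (M₄ M₅)))): (M₄ M₅): 12×7 by 7×4 → 12×4, cost 12·7·4 = 336; (M₃ (M₄ M₅)): 14×12 by 12×4 → 14×4, cost 14·12·4 = 672; cumulative 1008; (M₂ (M₃ (M₄ M₅))): 17×14 by 14×4 → 17×4, cost 17·14·4 = 952; cumulative 1960; (M₁ (M₂ (M₃ (M₄ M₅)))): 18×17 by 17×4 → 18×4, cost 18·17·4 = 1224; cumulative 3184. Total 3184.
Difference: |6300 − 3184| = 3116.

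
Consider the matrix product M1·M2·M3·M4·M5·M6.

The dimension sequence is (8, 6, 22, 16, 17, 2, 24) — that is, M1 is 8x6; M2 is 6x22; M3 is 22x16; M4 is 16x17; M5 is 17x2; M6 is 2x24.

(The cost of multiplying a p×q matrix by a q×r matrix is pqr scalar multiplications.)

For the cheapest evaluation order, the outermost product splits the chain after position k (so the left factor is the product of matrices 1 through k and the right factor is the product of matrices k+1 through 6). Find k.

Adjacent pairs: M1M2 = 8·6·22 = 1056; M2M3 = 6·22·16 = 2112; M3M4 = 22·16·17 = 5984; M4M5 = 16·17·2 = 544; M5M6 = 17·2·24 = 816.
Length 3: M1..M3: k=1: 0+2112+8·6·16=2880; k=2: 1056+0+8·22·16=3872 → min 2880 | M2..M4: k=2: 0+5984+6·22·17=8228; k=3: 2112+0+6·16·17=3744 → min 3744 | M3..M5: k=3: 0+544+22·16·2=1248; k=4: 5984+0+22·17·2=6732 → min 1248 | M4..M6: k=4: 0+816+16·17·24=7344; k=5: 544+0+16·2·24=1312 → min 1312.
Length 4: M1..M4: k=1: 0+3744+8·6·17=4560; k=2: 1056+5984+8·22·17=10032; k=3: 2880+0+8·16·17=5056 → min 4560 | M2..M5: k=2: 0+1248+6·22·2=1512; k=3: 2112+544+6·16·2=2848; k=4: 3744+0+6·17·2=3948 → min 1512 | M3..M6: k=3: 0+1312+22·16·24=9760; k=4: 5984+816+22·17·24=15776; k=5: 1248+0+22·2·24=2304 → min 2304.
Length 5: M1..M5: k=1: 0+1512+8·6·2=1608; k=2: 1056+1248+8·22·2=2656; k=3: 2880+544+8·16·2=3680; k=4: 4560+0+8·17·2=4832 → min 1608 | M2..M6: k=2: 0+2304+6·22·24=5472; k=3: 2112+1312+6·16·24=5728; k=4: 3744+816+6·17·24=7008; k=5: 1512+0+6·2·24=1800 → min 1800.
Top-level splits: k=1: (M1..M1)·(M2..M6) → 0+1800+8·6·24 = 2952; k=2: (M1..M2)·(M3..M6) → 1056+2304+8·22·24 = 7584; k=3: (M1..M3)·(M4..M6) → 2880+1312+8·16·24 = 7264; k=4: (M1..M4)·(M5..M6) → 4560+816+8·17·24 = 8640; k=5: (M1..M5)·(M6..M6) → 1608+0+8·2·24 = 1992.
Best split is after M5, i.e. k = 5.

5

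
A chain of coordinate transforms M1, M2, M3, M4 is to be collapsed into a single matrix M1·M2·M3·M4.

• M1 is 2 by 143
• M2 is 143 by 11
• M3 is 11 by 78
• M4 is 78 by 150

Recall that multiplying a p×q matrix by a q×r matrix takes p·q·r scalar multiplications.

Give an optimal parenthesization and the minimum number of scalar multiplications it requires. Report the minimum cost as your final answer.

Adjacent pairs: M1M2 = 2·143·11 = 3146; M2M3 = 143·11·78 = 122694; M3M4 = 11·78·150 = 128700.
Length 3: M1..M3: k=1: 0+122694+2·143·78=145002; k=2: 3146+0+2·11·78=4862 → min 4862 | M2..M4: k=2: 0+128700+143·11·150=364650; k=3: 122694+0+143·78·150=1795794 → min 364650.
Length 4: M1..M4: k=1: 0+364650+2·143·150=407550; k=2: 3146+128700+2·11·150=135146; k=3: 4862+0+2·78·150=28262 → min 28262.
Optimal parenthesization: (((M1·M2)·M3)·M4) with cost 28262.

28262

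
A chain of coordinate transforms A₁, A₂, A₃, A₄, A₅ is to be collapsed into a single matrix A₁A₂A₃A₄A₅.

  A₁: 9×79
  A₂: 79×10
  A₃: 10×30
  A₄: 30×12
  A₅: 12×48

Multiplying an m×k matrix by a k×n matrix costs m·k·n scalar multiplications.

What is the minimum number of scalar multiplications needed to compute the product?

Adjacent pairs: A₁A₂ = 9·79·10 = 7110; A₂A₃ = 79·10·30 = 23700; A₃A₄ = 10·30·12 = 3600; A₄A₅ = 30·12·48 = 17280.
Length 3: A₁..A₃: k=1: 0+23700+9·79·30=45030; k=2: 7110+0+9·10·30=9810 → min 9810 | A₂..A₄: k=2: 0+3600+79·10·12=13080; k=3: 23700+0+79·30·12=52140 → min 13080 | A₃..A₅: k=3: 0+17280+10·30·48=31680; k=4: 3600+0+10·12·48=9360 → min 9360.
Length 4: A₁..A₄: k=1: 0+13080+9·79·12=21612; k=2: 7110+3600+9·10·12=11790; k=3: 9810+0+9·30·12=13050 → min 11790 | A₂..A₅: k=2: 0+9360+79·10·48=47280; k=3: 23700+17280+79·30·48=154740; k=4: 13080+0+79·12·48=58584 → min 47280.
Length 5: A₁..A₅: k=1: 0+47280+9·79·48=81408; k=2: 7110+9360+9·10·48=20790; k=3: 9810+17280+9·30·48=40050; k=4: 11790+0+9·12·48=16974 → min 16974.
Optimal order: (((A₁A₂)(A₃A₄))A₅) with cost 16974.

16974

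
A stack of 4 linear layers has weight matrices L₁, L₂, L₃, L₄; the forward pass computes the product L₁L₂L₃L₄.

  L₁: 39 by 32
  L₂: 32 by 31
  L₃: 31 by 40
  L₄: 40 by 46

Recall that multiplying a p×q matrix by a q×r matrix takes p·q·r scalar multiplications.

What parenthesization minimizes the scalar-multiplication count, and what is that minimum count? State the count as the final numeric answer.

151342

Adjacent pairs: L₁L₂ = 39·32·31 = 38688; L₂L₃ = 32·31·40 = 39680; L₃L₄ = 31·40·46 = 57040.
Length 3: L₁..L₃: k=1: 0+39680+39·32·40=89600; k=2: 38688+0+39·31·40=87048 → min 87048 | L₂..L₄: k=2: 0+57040+32·31·46=102672; k=3: 39680+0+32·40·46=98560 → min 98560.
Length 4: L₁..L₄: k=1: 0+98560+39·32·46=155968; k=2: 38688+57040+39·31·46=151342; k=3: 87048+0+39·40·46=158808 → min 151342.
Optimal parenthesization: ((L₁L₂)(L₃L₄)) with cost 151342.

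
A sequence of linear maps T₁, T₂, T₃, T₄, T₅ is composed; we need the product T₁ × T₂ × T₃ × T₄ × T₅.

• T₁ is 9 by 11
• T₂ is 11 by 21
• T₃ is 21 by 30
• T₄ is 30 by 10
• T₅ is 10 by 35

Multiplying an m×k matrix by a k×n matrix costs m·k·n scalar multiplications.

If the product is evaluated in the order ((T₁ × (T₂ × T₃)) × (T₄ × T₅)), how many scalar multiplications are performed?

29850

(T₂ × T₃): 11×21 by 21×30 → 11×30, cost 11·21·30 = 6930
(T₁ × (T₂ × T₃)): 9×11 by 11×30 → 9×30, cost 9·11·30 = 2970; cumulative 9900
(T₄ × T₅): 30×10 by 10×35 → 30×35, cost 30·10·35 = 10500
((T₁ × (T₂ × T₃)) × (T₄ × T₅)): 9×30 by 30×35 → 9×35, cost 9·30·35 = 9450; cumulative 29850
Total: 29850 scalar multiplications.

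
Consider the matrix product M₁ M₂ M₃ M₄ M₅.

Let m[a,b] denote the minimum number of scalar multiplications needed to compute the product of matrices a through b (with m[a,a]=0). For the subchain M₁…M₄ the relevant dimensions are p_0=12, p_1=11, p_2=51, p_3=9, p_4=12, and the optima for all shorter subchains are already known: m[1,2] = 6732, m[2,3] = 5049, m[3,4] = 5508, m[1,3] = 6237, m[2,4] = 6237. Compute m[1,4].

7533

m[1,4] = min over k∈[1,3] of m[1,k]+m[k+1,4]+p_{0}·p_k·p_{4}.
k=1: 0 + 6237 + 12·11·12 = 7821; k=2: 6732 + 5508 + 12·51·12 = 19584; k=3: 6237 + 0 + 12·9·12 = 7533.
Minimum: 7533 at k=3.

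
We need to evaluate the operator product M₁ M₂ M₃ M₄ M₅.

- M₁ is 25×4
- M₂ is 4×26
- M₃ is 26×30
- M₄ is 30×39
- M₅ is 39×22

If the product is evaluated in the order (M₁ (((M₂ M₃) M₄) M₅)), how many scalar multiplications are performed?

13432

(M₂ M₃): 4×26 by 26×30 → 4×30, cost 4·26·30 = 3120
((M₂ M₃) M₄): 4×30 by 30×39 → 4×39, cost 4·30·39 = 4680; cumulative 7800
(((M₂ M₃) M₄) M₅): 4×39 by 39×22 → 4×22, cost 4·39·22 = 3432; cumulative 11232
(M₁ (((M₂ M₃) M₄) M₅)): 25×4 by 4×22 → 25×22, cost 25·4·22 = 2200; cumulative 13432
Total: 13432 scalar multiplications.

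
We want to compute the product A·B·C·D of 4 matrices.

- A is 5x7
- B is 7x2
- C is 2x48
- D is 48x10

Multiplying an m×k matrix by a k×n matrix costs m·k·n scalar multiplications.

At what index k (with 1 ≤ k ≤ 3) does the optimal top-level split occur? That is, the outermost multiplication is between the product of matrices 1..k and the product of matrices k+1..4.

Adjacent pairs: AB = 5·7·2 = 70; BC = 7·2·48 = 672; CD = 2·48·10 = 960.
Length 3: A..C: k=1: 0+672+5·7·48=2352; k=2: 70+0+5·2·48=550 → min 550 | B..D: k=2: 0+960+7·2·10=1100; k=3: 672+0+7·48·10=4032 → min 1100.
Top-level splits: k=1: (A..A)·(B..D) → 0+1100+5·7·10 = 1450; k=2: (A..B)·(C..D) → 70+960+5·2·10 = 1130; k=3: (A..C)·(D..D) → 550+0+5·48·10 = 2950.
Best split is after B, i.e. k = 2.

2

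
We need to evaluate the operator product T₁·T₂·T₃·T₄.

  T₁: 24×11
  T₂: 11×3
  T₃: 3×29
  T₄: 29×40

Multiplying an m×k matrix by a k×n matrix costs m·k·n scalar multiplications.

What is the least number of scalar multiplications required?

7152

Adjacent pairs: T₁T₂ = 24·11·3 = 792; T₂T₃ = 11·3·29 = 957; T₃T₄ = 3·29·40 = 3480.
Length 3: T₁..T₃: k=1: 0+957+24·11·29=8613; k=2: 792+0+24·3·29=2880 → min 2880 | T₂..T₄: k=2: 0+3480+11·3·40=4800; k=3: 957+0+11·29·40=13717 → min 4800.
Length 4: T₁..T₄: k=1: 0+4800+24·11·40=15360; k=2: 792+3480+24·3·40=7152; k=3: 2880+0+24·29·40=30720 → min 7152.
Optimal order: ((T₁·T₂)·(T₃·T₄)) with cost 7152.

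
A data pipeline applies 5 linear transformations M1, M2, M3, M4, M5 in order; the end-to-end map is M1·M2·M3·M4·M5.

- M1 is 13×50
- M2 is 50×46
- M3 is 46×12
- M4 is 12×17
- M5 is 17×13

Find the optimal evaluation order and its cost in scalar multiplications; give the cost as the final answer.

Adjacent pairs: M1M2 = 13·50·46 = 29900; M2M3 = 50·46·12 = 27600; M3M4 = 46·12·17 = 9384; M4M5 = 12·17·13 = 2652.
Length 3: M1..M3: k=1: 0+27600+13·50·12=35400; k=2: 29900+0+13·46·12=37076 → min 35400 | M2..M4: k=2: 0+9384+50·46·17=48484; k=3: 27600+0+50·12·17=37800 → min 37800 | M3..M5: k=3: 0+2652+46·12·13=9828; k=4: 9384+0+46·17·13=19550 → min 9828.
Length 4: M1..M4: k=1: 0+37800+13·50·17=48850; k=2: 29900+9384+13·46·17=49450; k=3: 35400+0+13·12·17=38052 → min 38052 | M2..M5: k=2: 0+9828+50·46·13=39728; k=3: 27600+2652+50·12·13=38052; k=4: 37800+0+50·17·13=48850 → min 38052.
Length 5: M1..M5: k=1: 0+38052+13·50·13=46502; k=2: 29900+9828+13·46·13=47502; k=3: 35400+2652+13·12·13=40080; k=4: 38052+0+13·17·13=40925 → min 40080.
Optimal parenthesization: ((M1·(M2·M3))·(M4·M5)) with cost 40080.

40080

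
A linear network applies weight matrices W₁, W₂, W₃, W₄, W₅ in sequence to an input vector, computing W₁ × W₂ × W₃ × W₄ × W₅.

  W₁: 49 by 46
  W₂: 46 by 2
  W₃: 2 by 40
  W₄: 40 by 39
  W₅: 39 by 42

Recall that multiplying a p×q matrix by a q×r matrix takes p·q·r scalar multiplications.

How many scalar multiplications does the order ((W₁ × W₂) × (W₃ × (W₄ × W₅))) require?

(W₁ × W₂): 49×46 by 46×2 → 49×2, cost 49·46·2 = 4508
(W₄ × W₅): 40×39 by 39×42 → 40×42, cost 40·39·42 = 65520
(W₃ × (W₄ × W₅)): 2×40 by 40×42 → 2×42, cost 2·40·42 = 3360; cumulative 68880
((W₁ × W₂) × (W₃ × (W₄ × W₅))): 49×2 by 2×42 → 49×42, cost 49·2·42 = 4116; cumulative 77504
Total: 77504 scalar multiplications.

77504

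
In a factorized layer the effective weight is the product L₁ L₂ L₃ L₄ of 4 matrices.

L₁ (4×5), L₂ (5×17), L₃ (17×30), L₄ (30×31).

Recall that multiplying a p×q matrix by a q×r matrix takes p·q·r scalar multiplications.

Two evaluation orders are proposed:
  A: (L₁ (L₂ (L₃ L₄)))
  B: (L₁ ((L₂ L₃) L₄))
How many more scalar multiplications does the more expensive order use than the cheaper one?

Order A = (L₁ (L₂ (L₃ L₄))): (L₃ L₄): 17×30 by 30×31 → 17×31, cost 17·30·31 = 15810; (L₂ (L₃ L₄)): 5×17 by 17×31 → 5×31, cost 5·17·31 = 2635; cumulative 18445; (L₁ (L₂ (L₃ L₄))): 4×5 by 5×31 → 4×31, cost 4·5·31 = 620; cumulative 19065. Total 19065.
Order B = (L₁ ((L₂ L₃) L₄)): (L₂ L₃): 5×17 by 17×30 → 5×30, cost 5·17·30 = 2550; ((L₂ L₃) L₄): 5×30 by 30×31 → 5×31, cost 5·30·31 = 4650; cumulative 7200; (L₁ ((L₂ L₃) L₄)): 4×5 by 5×31 → 4×31, cost 4·5·31 = 620; cumulative 7820. Total 7820.
Difference: |19065 − 7820| = 11245.

11245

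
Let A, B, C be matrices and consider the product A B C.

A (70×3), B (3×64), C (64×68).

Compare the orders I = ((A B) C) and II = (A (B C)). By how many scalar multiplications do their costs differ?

Order I = ((A B) C): (A B): 70×3 by 3×64 → 70×64, cost 70·3·64 = 13440; ((A B) C): 70×64 by 64×68 → 70×68, cost 70·64·68 = 304640; cumulative 318080. Total 318080.
Order II = (A (B C)): (B C): 3×64 by 64×68 → 3×68, cost 3·64·68 = 13056; (A (B C)): 70×3 by 3×68 → 70×68, cost 70·3·68 = 14280; cumulative 27336. Total 27336.
Difference: |318080 − 27336| = 290744.

290744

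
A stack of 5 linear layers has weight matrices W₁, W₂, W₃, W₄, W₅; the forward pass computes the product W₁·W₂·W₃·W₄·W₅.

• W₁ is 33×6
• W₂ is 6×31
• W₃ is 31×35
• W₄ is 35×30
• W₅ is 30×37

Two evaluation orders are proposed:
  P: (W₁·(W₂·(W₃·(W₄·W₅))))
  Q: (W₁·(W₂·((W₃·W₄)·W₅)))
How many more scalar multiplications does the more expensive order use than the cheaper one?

Order P = (W₁·(W₂·(W₃·(W₄·W₅)))): (W₄·W₅): 35×30 by 30×37 → 35×37, cost 35·30·37 = 38850; (W₃·(W₄·W₅)): 31×35 by 35×37 → 31×37, cost 31·35·37 = 40145; cumulative 78995; (W₂·(W₃·(W₄·W₅))): 6×31 by 31×37 → 6×37, cost 6·31·37 = 6882; cumulative 85877; (W₁·(W₂·(W₃·(W₄·W₅)))): 33×6 by 6×37 → 33×37, cost 33·6·37 = 7326; cumulative 93203. Total 93203.
Order Q = (W₁·(W₂·((W₃·W₄)·W₅))): (W₃·W₄): 31×35 by 35×30 → 31×30, cost 31·35·30 = 32550; ((W₃·W₄)·W₅): 31×30 by 30×37 → 31×37, cost 31·30·37 = 34410; cumulative 66960; (W₂·((W₃·W₄)·W₅)): 6×31 by 31×37 → 6×37, cost 6·31·37 = 6882; cumulative 73842; (W₁·(W₂·((W₃·W₄)·W₅))): 33×6 by 6×37 → 33×37, cost 33·6·37 = 7326; cumulative 81168. Total 81168.
Difference: |93203 − 81168| = 12035.

12035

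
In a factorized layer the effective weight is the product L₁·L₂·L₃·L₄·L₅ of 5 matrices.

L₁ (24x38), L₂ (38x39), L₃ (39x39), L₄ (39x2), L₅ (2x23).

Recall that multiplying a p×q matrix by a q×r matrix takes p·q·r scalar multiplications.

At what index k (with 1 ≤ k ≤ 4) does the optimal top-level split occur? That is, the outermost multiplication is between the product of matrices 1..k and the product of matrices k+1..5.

4

Adjacent pairs: L₁L₂ = 24·38·39 = 35568; L₂L₃ = 38·39·39 = 57798; L₃L₄ = 39·39·2 = 3042; L₄L₅ = 39·2·23 = 1794.
Length 3: L₁..L₃: k=1: 0+57798+24·38·39=93366; k=2: 35568+0+24·39·39=72072 → min 72072 | L₂..L₄: k=2: 0+3042+38·39·2=6006; k=3: 57798+0+38·39·2=60762 → min 6006 | L₃..L₅: k=3: 0+1794+39·39·23=36777; k=4: 3042+0+39·2·23=4836 → min 4836.
Length 4: L₁..L₄: k=1: 0+6006+24·38·2=7830; k=2: 35568+3042+24·39·2=40482; k=3: 72072+0+24·39·2=73944 → min 7830 | L₂..L₅: k=2: 0+4836+38·39·23=38922; k=3: 57798+1794+38·39·23=93678; k=4: 6006+0+38·2·23=7754 → min 7754.
Top-level splits: k=1: (L₁..L₁)·(L₂..L₅) → 0+7754+24·38·23 = 28730; k=2: (L₁..L₂)·(L₃..L₅) → 35568+4836+24·39·23 = 61932; k=3: (L₁..L₃)·(L₄..L₅) → 72072+1794+24·39·23 = 95394; k=4: (L₁..L₄)·(L₅..L₅) → 7830+0+24·2·23 = 8934.
Best split is after L₄, i.e. k = 4.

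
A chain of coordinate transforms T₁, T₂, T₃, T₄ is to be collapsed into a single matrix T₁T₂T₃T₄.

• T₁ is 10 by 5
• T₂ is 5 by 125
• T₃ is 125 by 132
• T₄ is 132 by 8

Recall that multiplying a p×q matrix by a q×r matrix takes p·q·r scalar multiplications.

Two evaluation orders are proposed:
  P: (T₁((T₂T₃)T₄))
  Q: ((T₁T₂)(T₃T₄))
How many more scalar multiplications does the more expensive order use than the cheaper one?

60070

Order P = (T₁((T₂T₃)T₄)): (T₂T₃): 5×125 by 125×132 → 5×132, cost 5·125·132 = 82500; ((T₂T₃)T₄): 5×132 by 132×8 → 5×8, cost 5·132·8 = 5280; cumulative 87780; (T₁((T₂T₃)T₄)): 10×5 by 5×8 → 10×8, cost 10·5·8 = 400; cumulative 88180. Total 88180.
Order Q = ((T₁T₂)(T₃T₄)): (T₁T₂): 10×5 by 5×125 → 10×125, cost 10·5·125 = 6250; (T₃T₄): 125×132 by 132×8 → 125×8, cost 125·132·8 = 132000; ((T₁T₂)(T₃T₄)): 10×125 by 125×8 → 10×8, cost 10·125·8 = 10000; cumulative 148250. Total 148250.
Difference: |88180 − 148250| = 60070.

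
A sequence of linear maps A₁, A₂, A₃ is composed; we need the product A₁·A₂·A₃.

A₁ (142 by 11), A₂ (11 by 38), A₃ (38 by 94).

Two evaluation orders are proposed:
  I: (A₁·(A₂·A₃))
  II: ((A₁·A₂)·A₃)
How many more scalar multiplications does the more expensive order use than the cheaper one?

Order I = (A₁·(A₂·A₃)): (A₂·A₃): 11×38 by 38×94 → 11×94, cost 11·38·94 = 39292; (A₁·(A₂·A₃)): 142×11 by 11×94 → 142×94, cost 142·11·94 = 146828; cumulative 186120. Total 186120.
Order II = ((A₁·A₂)·A₃): (A₁·A₂): 142×11 by 11×38 → 142×38, cost 142·11·38 = 59356; ((A₁·A₂)·A₃): 142×38 by 38×94 → 142×94, cost 142·38·94 = 507224; cumulative 566580. Total 566580.
Difference: |186120 − 566580| = 380460.

380460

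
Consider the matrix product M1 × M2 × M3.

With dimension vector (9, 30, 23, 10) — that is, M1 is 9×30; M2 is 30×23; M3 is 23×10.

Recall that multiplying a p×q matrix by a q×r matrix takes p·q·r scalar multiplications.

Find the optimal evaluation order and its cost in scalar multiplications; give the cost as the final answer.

(M1 × (M2 × M3)): cost 9600.
((M1 × M2) × M3): cost 8280.
Optimal: ((M1 × M2) × M3) with cost 8280.

8280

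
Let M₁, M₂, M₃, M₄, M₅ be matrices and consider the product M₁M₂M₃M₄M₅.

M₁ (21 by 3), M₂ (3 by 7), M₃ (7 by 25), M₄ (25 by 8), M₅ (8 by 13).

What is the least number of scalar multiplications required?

2256

Adjacent pairs: M₁M₂ = 21·3·7 = 441; M₂M₃ = 3·7·25 = 525; M₃M₄ = 7·25·8 = 1400; M₄M₅ = 25·8·13 = 2600.
Length 3: M₁..M₃: k=1: 0+525+21·3·25=2100; k=2: 441+0+21·7·25=4116 → min 2100 | M₂..M₄: k=2: 0+1400+3·7·8=1568; k=3: 525+0+3·25·8=1125 → min 1125 | M₃..M₅: k=3: 0+2600+7·25·13=4875; k=4: 1400+0+7·8·13=2128 → min 2128.
Length 4: M₁..M₄: k=1: 0+1125+21·3·8=1629; k=2: 441+1400+21·7·8=3017; k=3: 2100+0+21·25·8=6300 → min 1629 | M₂..M₅: k=2: 0+2128+3·7·13=2401; k=3: 525+2600+3·25·13=4100; k=4: 1125+0+3·8·13=1437 → min 1437.
Length 5: M₁..M₅: k=1: 0+1437+21·3·13=2256; k=2: 441+2128+21·7·13=4480; k=3: 2100+2600+21·25·13=11525; k=4: 1629+0+21·8·13=3813 → min 2256.
Optimal order: (M₁(((M₂M₃)M₄)M₅)) with cost 2256.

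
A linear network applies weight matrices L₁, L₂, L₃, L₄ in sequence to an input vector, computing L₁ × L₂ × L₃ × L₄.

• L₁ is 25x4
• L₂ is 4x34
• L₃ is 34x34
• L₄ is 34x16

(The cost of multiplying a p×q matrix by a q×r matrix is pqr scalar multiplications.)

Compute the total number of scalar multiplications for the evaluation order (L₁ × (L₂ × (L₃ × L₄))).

22272

(L₃ × L₄): 34×34 by 34×16 → 34×16, cost 34·34·16 = 18496
(L₂ × (L₃ × L₄)): 4×34 by 34×16 → 4×16, cost 4·34·16 = 2176; cumulative 20672
(L₁ × (L₂ × (L₃ × L₄))): 25×4 by 4×16 → 25×16, cost 25·4·16 = 1600; cumulative 22272
Total: 22272 scalar multiplications.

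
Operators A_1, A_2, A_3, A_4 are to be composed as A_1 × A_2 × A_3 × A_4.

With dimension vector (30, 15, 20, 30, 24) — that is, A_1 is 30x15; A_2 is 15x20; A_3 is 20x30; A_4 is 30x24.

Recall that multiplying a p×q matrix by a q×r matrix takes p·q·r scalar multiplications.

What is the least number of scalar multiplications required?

30600

Adjacent pairs: A_1A_2 = 30·15·20 = 9000; A_2A_3 = 15·20·30 = 9000; A_3A_4 = 20·30·24 = 14400.
Length 3: A_1..A_3: k=1: 0+9000+30·15·30=22500; k=2: 9000+0+30·20·30=27000 → min 22500 | A_2..A_4: k=2: 0+14400+15·20·24=21600; k=3: 9000+0+15·30·24=19800 → min 19800.
Length 4: A_1..A_4: k=1: 0+19800+30·15·24=30600; k=2: 9000+14400+30·20·24=37800; k=3: 22500+0+30·30·24=44100 → min 30600.
Optimal order: (A_1 × ((A_2 × A_3) × A_4)) with cost 30600.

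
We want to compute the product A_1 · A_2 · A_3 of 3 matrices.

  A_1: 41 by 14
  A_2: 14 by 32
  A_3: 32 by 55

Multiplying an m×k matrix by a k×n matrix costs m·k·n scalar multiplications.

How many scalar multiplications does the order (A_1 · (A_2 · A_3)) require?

56210

(A_2 · A_3): 14×32 by 32×55 → 14×55, cost 14·32·55 = 24640
(A_1 · (A_2 · A_3)): 41×14 by 14×55 → 41×55, cost 41·14·55 = 31570; cumulative 56210
Total: 56210 scalar multiplications.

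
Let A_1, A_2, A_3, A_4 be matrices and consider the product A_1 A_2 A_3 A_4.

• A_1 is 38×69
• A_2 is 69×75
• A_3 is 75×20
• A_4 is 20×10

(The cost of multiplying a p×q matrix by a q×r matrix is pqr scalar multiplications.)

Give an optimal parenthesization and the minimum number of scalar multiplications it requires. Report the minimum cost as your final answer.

92970

Adjacent pairs: A_1A_2 = 38·69·75 = 196650; A_2A_3 = 69·75·20 = 103500; A_3A_4 = 75·20·10 = 15000.
Length 3: A_1..A_3: k=1: 0+103500+38·69·20=155940; k=2: 196650+0+38·75·20=253650 → min 155940 | A_2..A_4: k=2: 0+15000+69·75·10=66750; k=3: 103500+0+69·20·10=117300 → min 66750.
Length 4: A_1..A_4: k=1: 0+66750+38·69·10=92970; k=2: 196650+15000+38·75·10=240150; k=3: 155940+0+38·20·10=163540 → min 92970.
Optimal parenthesization: (A_1 (A_2 (A_3 A_4))) with cost 92970.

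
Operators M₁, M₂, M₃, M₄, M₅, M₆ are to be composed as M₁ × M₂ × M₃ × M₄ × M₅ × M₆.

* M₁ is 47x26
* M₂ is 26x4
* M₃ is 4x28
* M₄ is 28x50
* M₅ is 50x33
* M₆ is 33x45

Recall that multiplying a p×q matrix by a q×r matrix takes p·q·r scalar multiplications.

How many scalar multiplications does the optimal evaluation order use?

31488

Adjacent pairs: M₁M₂ = 47·26·4 = 4888; M₂M₃ = 26·4·28 = 2912; M₃M₄ = 4·28·50 = 5600; M₄M₅ = 28·50·33 = 46200; M₅M₆ = 50·33·45 = 74250.
Length 3: M₁..M₃: k=1: 0+2912+47·26·28=37128; k=2: 4888+0+47·4·28=10152 → min 10152 | M₂..M₄: k=2: 0+5600+26·4·50=10800; k=3: 2912+0+26·28·50=39312 → min 10800 | M₃..M₅: k=3: 0+46200+4·28·33=49896; k=4: 5600+0+4·50·33=12200 → min 12200 | M₄..M₆: k=4: 0+74250+28·50·45=137250; k=5: 46200+0+28·33·45=87780 → min 87780.
Length 4: M₁..M₄: k=1: 0+10800+47·26·50=71900; k=2: 4888+5600+47·4·50=19888; k=3: 10152+0+47·28·50=75952 → min 19888 | M₂..M₅: k=2: 0+12200+26·4·33=15632; k=3: 2912+46200+26·28·33=73136; k=4: 10800+0+26·50·33=53700 → min 15632 | M₃..M₆: k=3: 0+87780+4·28·45=92820; k=4: 5600+74250+4·50·45=88850; k=5: 12200+0+4·33·45=18140 → min 18140.
Length 5: M₁..M₅: k=1: 0+15632+47·26·33=55958; k=2: 4888+12200+47·4·33=23292; k=3: 10152+46200+47·28·33=99780; k=4: 19888+0+47·50·33=97438 → min 23292 | M₂..M₆: k=2: 0+18140+26·4·45=22820; k=3: 2912+87780+26·28·45=123452; k=4: 10800+74250+26·50·45=143550; k=5: 15632+0+26·33·45=54242 → min 22820.
Length 6: M₁..M₆: k=1: 0+22820+47·26·45=77810; k=2: 4888+18140+47·4·45=31488; k=3: 10152+87780+47·28·45=157152; k=4: 19888+74250+47·50·45=199888; k=5: 23292+0+47·33·45=93087 → min 31488.
Optimal order: ((M₁ × M₂) × (((M₃ × M₄) × M₅) × M₆)) with cost 31488.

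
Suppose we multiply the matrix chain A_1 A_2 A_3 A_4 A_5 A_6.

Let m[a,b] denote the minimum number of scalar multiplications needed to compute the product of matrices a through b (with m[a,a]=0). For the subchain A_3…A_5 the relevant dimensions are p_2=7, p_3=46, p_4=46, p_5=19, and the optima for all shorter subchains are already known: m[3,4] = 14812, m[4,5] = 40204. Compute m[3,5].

20930

m[3,5] = min over k∈[3,4] of m[3,k]+m[k+1,5]+p_{2}·p_k·p_{5}.
k=3: 0 + 40204 + 7·46·19 = 46322; k=4: 14812 + 0 + 7·46·19 = 20930.
Minimum: 20930 at k=4.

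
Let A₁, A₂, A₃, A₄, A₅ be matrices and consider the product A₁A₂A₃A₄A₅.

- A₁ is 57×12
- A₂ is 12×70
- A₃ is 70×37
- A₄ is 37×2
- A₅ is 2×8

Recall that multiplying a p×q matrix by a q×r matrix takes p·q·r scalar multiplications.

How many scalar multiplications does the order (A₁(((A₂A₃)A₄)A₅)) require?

(A₂A₃): 12×70 by 70×37 → 12×37, cost 12·70·37 = 31080
((A₂A₃)A₄): 12×37 by 37×2 → 12×2, cost 12·37·2 = 888; cumulative 31968
(((A₂A₃)A₄)A₅): 12×2 by 2×8 → 12×8, cost 12·2·8 = 192; cumulative 32160
(A₁(((A₂A₃)A₄)A₅)): 57×12 by 12×8 → 57×8, cost 57·12·8 = 5472; cumulative 37632
Total: 37632 scalar multiplications.

37632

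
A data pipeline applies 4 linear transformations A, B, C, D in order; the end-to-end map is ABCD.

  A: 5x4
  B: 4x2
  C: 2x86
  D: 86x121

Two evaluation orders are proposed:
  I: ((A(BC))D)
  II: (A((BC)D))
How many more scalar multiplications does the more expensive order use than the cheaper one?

Order I = ((A(BC))D): (BC): 4×2 by 2×86 → 4×86, cost 4·2·86 = 688; (A(BC)): 5×4 by 4×86 → 5×86, cost 5·4·86 = 1720; cumulative 2408; ((A(BC))D): 5×86 by 86×121 → 5×121, cost 5·86·121 = 52030; cumulative 54438. Total 54438.
Order II = (A((BC)D)): (BC): 4×2 by 2×86 → 4×86, cost 4·2·86 = 688; ((BC)D): 4×86 by 86×121 → 4×121, cost 4·86·121 = 41624; cumulative 42312; (A((BC)D)): 5×4 by 4×121 → 5×121, cost 5·4·121 = 2420; cumulative 44732. Total 44732.
Difference: |54438 − 44732| = 9706.

9706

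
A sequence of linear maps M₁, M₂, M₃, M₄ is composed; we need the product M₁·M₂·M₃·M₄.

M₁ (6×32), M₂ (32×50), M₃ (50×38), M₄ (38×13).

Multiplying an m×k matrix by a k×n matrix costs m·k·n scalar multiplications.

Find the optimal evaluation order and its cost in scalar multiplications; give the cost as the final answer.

23964

Adjacent pairs: M₁M₂ = 6·32·50 = 9600; M₂M₃ = 32·50·38 = 60800; M₃M₄ = 50·38·13 = 24700.
Length 3: M₁..M₃: k=1: 0+60800+6·32·38=68096; k=2: 9600+0+6·50·38=21000 → min 21000 | M₂..M₄: k=2: 0+24700+32·50·13=45500; k=3: 60800+0+32·38·13=76608 → min 45500.
Length 4: M₁..M₄: k=1: 0+45500+6·32·13=47996; k=2: 9600+24700+6·50·13=38200; k=3: 21000+0+6·38·13=23964 → min 23964.
Optimal parenthesization: (((M₁·M₂)·M₃)·M₄) with cost 23964.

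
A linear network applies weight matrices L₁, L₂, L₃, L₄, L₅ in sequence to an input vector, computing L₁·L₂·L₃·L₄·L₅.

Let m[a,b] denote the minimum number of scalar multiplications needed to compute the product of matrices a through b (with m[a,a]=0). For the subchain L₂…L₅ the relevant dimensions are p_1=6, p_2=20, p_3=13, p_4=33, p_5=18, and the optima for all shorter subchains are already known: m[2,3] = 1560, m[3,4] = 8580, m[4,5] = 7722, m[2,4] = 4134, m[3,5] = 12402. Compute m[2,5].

m[2,5] = min over k∈[2,4] of m[2,k]+m[k+1,5]+p_{1}·p_k·p_{5}.
k=2: 0 + 12402 + 6·20·18 = 14562; k=3: 1560 + 7722 + 6·13·18 = 10686; k=4: 4134 + 0 + 6·33·18 = 7698.
Minimum: 7698 at k=4.

7698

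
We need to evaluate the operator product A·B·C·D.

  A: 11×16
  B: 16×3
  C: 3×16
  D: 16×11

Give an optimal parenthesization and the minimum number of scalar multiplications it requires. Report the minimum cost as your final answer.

1419

Adjacent pairs: AB = 11·16·3 = 528; BC = 16·3·16 = 768; CD = 3·16·11 = 528.
Length 3: A..C: k=1: 0+768+11·16·16=3584; k=2: 528+0+11·3·16=1056 → min 1056 | B..D: k=2: 0+528+16·3·11=1056; k=3: 768+0+16·16·11=3584 → min 1056.
Length 4: A..D: k=1: 0+1056+11·16·11=2992; k=2: 528+528+11·3·11=1419; k=3: 1056+0+11·16·11=2992 → min 1419.
Optimal parenthesization: ((A·B)·(C·D)) with cost 1419.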